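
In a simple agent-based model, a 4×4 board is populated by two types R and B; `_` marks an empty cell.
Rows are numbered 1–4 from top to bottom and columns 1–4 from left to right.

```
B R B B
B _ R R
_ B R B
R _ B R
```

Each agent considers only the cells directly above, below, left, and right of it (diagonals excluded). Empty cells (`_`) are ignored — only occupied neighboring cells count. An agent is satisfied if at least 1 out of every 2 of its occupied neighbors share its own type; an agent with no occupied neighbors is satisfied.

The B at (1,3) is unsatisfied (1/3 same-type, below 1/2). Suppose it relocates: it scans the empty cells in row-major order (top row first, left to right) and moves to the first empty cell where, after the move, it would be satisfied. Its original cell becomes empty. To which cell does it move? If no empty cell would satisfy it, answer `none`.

Vacating (1,3). Empty cells in order:
  (2,2): 2/4 same-type → satisfied — stop here.

(2,2)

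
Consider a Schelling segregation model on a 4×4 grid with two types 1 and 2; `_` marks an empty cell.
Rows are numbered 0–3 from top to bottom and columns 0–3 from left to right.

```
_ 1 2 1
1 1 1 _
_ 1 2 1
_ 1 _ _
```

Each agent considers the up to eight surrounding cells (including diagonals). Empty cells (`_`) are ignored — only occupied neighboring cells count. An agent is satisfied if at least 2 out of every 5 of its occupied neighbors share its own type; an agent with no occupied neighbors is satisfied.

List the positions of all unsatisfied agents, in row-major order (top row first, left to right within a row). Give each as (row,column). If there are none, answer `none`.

(0,1)1 3/4 ✓
(0,2)2 0/4 ✗
(0,3)1 1/2 ✓
(1,0)1 3/3 ✓
(1,1)1 4/6 ✓
(1,2)1 5/7 ✓
(2,1)1 4/5 ✓
(2,2)2 0/5 ✗
(2,3)1 1/2 ✓
(3,1)1 1/2 ✓

(0,2), (2,2)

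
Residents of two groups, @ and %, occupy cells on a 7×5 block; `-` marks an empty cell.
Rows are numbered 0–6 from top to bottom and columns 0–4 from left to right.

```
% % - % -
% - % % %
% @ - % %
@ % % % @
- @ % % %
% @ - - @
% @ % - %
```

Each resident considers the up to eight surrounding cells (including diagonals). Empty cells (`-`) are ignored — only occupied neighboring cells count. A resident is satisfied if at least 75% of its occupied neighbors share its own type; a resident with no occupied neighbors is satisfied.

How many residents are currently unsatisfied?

17

Row 0: (0,0)% 2/2 ✓ · (0,1)% 3/3 ✓ · (0,3)% 3/3 ✓
Row 1: (1,0)% 3/4 ✓ · (1,2)% 4/5 ✓ · (1,3)% 5/5 ✓ · (1,4)% 4/4 ✓
Row 2: (2,0)% 2/4 ✗ · (2,1)@ 1/6 ✗ · (2,3)% 6/7 ✓ · (2,4)% 4/5 ✓
Row 3: (3,0)@ 2/4 ✗ · (3,1)% 3/6 ✗ · (3,2)% 5/7 ✗ · (3,3)% 6/7 ✓ · (3,4)@ 0/5 ✗
Row 4: (4,1)@ 2/6 ✗ · (4,2)% 4/6 ✗ · (4,3)% 4/6 ✗ · (4,4)% 2/4 ✗
Row 5: (5,0)% 1/4 ✗ · (5,1)@ 2/6 ✗ · (5,4)@ 0/3 ✗
Row 6: (6,0)% 1/3 ✗ · (6,1)@ 1/4 ✗ · (6,2)% 0/2 ✗ · (6,4)% 0/1 ✗
Unsatisfied: (2,0), (2,1), (3,0), (3,1), (3,2), (3,4), (4,1), (4,2), (4,3), (4,4), (5,0), (5,1), (5,4), (6,0), (6,1), (6,2), (6,4) — 17 in total.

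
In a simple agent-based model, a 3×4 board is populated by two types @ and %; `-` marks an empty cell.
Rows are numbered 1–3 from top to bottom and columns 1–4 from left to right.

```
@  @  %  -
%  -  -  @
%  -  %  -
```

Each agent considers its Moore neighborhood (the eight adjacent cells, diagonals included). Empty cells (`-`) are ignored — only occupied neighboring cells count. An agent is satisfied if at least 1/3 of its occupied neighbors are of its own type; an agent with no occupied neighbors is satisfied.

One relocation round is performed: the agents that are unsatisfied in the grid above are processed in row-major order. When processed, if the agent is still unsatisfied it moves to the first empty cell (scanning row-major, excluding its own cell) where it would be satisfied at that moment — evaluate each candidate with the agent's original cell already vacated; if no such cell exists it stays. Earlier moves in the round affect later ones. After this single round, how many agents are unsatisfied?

Initially unsatisfied (in order): (1,3), (2,4), (3,3).
  (1,3) → (2,2).
  (2,4) → (1,3).
  (3,3): now satisfied by earlier moves; stays.
Resulting grid:
@ @ @ -
% % - -
% - % -
All satisfied now.

0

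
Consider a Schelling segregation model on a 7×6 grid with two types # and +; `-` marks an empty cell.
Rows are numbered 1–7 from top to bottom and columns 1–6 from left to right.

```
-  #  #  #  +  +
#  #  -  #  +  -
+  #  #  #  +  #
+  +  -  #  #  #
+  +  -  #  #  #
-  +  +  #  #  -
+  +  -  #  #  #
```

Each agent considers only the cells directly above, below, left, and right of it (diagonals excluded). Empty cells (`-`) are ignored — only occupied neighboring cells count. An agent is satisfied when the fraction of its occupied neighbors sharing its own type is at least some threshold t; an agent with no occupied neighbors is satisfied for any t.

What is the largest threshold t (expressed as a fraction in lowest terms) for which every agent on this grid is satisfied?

(1,2)# 2/2
(1,3)# 2/2
(1,4)# 2/3
(1,5)+ 2/3
(1,6)+ 1/1
(2,1)# 1/2
(2,2)# 3/3
(2,4)# 2/3
(2,5)+ 2/3
(3,1)+ 1/3
(3,2)# 2/4
(3,3)# 2/2
(3,4)# 3/4
(3,5)+ 1/4
(3,6)# 1/2
(4,1)+ 3/3
(4,2)+ 2/3
(4,4)# 3/3
(4,5)# 3/4
(4,6)# 3/3
(5,1)+ 2/2
(5,2)+ 3/3
(5,4)# 3/3
(5,5)# 4/4
(5,6)# 2/2
(6,2)+ 3/3
(6,3)+ 1/2
(6,4)# 3/4
(6,5)# 3/3
(7,1)+ 1/1
(7,2)+ 2/2
(7,4)# 2/2
(7,5)# 3/3
(7,6)# 1/1
The smallest same-type fraction is 1/4 at (3,5), which reduces to 1/4. Any threshold above that leaves this agent unsatisfied.

1/4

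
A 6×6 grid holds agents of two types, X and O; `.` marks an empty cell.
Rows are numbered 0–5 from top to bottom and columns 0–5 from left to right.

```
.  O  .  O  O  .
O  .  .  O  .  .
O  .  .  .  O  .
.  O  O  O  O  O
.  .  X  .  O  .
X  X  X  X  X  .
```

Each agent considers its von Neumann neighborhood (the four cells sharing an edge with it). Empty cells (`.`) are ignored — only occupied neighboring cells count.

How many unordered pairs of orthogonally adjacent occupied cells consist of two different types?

2

Scan each occupied cell's neighbors to the right and below so each pair is counted once.
Row 0: O(0,3)–O(0,4)= O(0,3)–O(1,3)=  → 0/2 unlike.
Row 1: O(1,0)–O(2,0)=  → 0/1 unlike.
Row 2: O(2,4)–O(3,4)=  → 0/1 unlike.
Row 3: O(3,1)–O(3,2)= O(3,2)–O(3,3)= O(3,2)–X(4,2)≠ O(3,3)–O(3,4)= O(3,4)–O(3,5)= O(3,4)–O(4,4)=  → 1/6 unlike.
Row 4: X(4,2)–X(5,2)= O(4,4)–X(5,4)≠  → 1/2 unlike.
Row 5: X(5,0)–X(5,1)= X(5,1)–X(5,2)= X(5,2)–X(5,3)= X(5,3)–X(5,4)=  → 0/4 unlike.
Total adjacent occupied pairs: 16; unlike-type pairs: 2.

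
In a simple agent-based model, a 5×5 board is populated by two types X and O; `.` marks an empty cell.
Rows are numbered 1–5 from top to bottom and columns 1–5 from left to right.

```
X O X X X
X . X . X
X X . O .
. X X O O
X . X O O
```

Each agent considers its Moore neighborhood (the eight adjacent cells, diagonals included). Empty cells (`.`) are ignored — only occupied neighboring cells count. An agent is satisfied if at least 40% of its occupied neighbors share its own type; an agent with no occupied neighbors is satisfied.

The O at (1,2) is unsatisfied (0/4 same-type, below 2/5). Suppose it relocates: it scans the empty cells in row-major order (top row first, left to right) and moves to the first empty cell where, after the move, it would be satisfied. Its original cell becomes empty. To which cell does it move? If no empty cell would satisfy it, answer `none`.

(3,5)

Vacating (1,2). Empty cells in order:
  (2,2): 0/6 same-type → still unsatisfied.
  (2,4): 1/6 same-type → still unsatisfied.
  (3,3): 2/6 same-type → still unsatisfied.
  (3,5): 3/4 same-type → satisfied — stop here.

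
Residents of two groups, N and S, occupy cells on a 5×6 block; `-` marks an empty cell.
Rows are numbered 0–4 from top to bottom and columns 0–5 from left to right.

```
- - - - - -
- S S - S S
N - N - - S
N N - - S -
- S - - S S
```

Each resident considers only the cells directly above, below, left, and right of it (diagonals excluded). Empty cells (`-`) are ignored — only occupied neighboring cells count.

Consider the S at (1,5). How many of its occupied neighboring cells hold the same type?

Occupied neighbors of (1,5): (2,5)=S, (1,4)=S.
Same type (S): 2 of 2.

2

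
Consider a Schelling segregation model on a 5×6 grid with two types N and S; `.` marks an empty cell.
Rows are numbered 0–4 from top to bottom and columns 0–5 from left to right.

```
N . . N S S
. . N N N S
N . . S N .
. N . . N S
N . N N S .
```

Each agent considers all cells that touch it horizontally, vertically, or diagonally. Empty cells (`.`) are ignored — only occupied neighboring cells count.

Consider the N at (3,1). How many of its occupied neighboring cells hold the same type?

Occupied neighbors of (3,1): (2,0)=N, (4,0)=N, (4,2)=N.
Same type (N): 3 of 3.

3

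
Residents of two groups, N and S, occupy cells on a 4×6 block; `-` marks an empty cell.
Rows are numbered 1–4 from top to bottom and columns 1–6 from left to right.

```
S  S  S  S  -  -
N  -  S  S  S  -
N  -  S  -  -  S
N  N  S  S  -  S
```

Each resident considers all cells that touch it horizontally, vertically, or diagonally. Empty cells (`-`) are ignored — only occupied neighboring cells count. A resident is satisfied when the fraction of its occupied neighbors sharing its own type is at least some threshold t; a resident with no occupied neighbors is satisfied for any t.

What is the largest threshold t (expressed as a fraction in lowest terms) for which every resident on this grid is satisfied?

1/3

(1,1)S 1/2
(1,2)S 3/4
(1,3)S 4/4
(1,4)S 4/4
(2,1)N 1/3
(2,3)S 5/5
(2,4)S 5/5
(2,5)S 3/3
(3,1)N 3/3
(3,3)S 4/5
(3,6)S 2/2
(4,1)N 2/2
(4,2)N 2/4
(4,3)S 2/3
(4,4)S 2/2
(4,6)S 1/1
The smallest same-type fraction is 1/3 at (2,1), which reduces to 1/3. Any threshold above that leaves this resident unsatisfied.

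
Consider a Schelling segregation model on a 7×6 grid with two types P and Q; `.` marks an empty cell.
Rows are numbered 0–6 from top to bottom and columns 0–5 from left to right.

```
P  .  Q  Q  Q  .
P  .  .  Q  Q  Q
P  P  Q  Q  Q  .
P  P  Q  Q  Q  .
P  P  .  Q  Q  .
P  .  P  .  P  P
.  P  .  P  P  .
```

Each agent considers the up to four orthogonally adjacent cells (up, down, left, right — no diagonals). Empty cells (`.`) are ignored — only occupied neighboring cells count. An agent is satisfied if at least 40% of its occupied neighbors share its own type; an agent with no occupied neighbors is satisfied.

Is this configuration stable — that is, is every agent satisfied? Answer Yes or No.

Yes

(0,0)P 1/1 satisfied
(0,2)Q 1/1 satisfied
(0,3)Q 3/3 satisfied
(0,4)Q 2/2 satisfied
(1,0)P 2/2 satisfied
(1,3)Q 3/3 satisfied
(1,4)Q 4/4 satisfied
(1,5)Q 1/1 satisfied
(2,0)P 3/3 satisfied
(2,1)P 2/3 satisfied
(2,2)Q 2/3 satisfied
(2,3)Q 4/4 satisfied
(2,4)Q 3/3 satisfied
(3,0)P 3/3 satisfied
(3,1)P 3/4 satisfied
(3,2)Q 2/3 satisfied
(3,3)Q 4/4 satisfied
(3,4)Q 3/3 satisfied
(4,0)P 3/3 satisfied
(4,1)P 2/2 satisfied
(4,3)Q 2/2 satisfied
(4,4)Q 2/3 satisfied
(5,0)P 1/1 satisfied
(5,2)P 0/0 satisfied
(5,4)P 2/3 satisfied
(5,5)P 1/1 satisfied
(6,1)P 0/0 satisfied
(6,3)P 1/1 satisfied
(6,4)P 2/2 satisfied
All meet the threshold, so the configuration is stable.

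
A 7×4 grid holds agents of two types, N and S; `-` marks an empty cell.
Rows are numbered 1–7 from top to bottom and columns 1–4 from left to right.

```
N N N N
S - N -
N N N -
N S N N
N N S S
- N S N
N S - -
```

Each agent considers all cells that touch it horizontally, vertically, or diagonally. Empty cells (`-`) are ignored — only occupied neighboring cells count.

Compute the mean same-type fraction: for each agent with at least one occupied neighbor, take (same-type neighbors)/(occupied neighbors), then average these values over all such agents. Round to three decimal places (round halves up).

0.554

(1,1)N 1/2
(1,2)N 3/4
(1,3)N 3/3
(1,4)N 2/2
(2,1)S 0/4
(2,3)N 5/5
(3,1)N 2/4
(3,2)N 5/7
(3,3)N 4/5
(4,1)N 4/5
(4,2)S 1/8
(4,3)N 4/7
(4,4)N 2/4
(5,1)N 3/4
(5,2)N 4/7
(5,3)S 3/8
(5,4)S 2/5
(6,2)N 3/6
(6,3)S 3/6
(6,4)N 0/3
(7,1)N 1/2
(7,2)S 1/3
Sum over 22 agents: 1/2 + 3/4 + 3/3 + 2/2 + 0/4 + 5/5 + 2/4 + 5/7 + 4/5 + 4/5 + 1/8 + 4/7 + 2/4 + 3/4 + 4/7 + 3/8 + 2/5 + 3/6 + 3/6 + 0/3 + 1/2 + 1/3 = 256/21; mean = 256/21 ÷ 22 = 128/231 = 0.554112… → 0.554.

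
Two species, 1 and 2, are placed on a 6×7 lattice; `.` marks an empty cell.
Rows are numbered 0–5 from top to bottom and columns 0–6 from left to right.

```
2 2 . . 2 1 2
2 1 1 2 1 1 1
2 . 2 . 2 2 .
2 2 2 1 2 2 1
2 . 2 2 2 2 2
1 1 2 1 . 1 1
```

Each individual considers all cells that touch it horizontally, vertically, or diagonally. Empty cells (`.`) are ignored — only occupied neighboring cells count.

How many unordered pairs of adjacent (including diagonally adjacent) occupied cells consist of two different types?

Scan each occupied cell's neighbors to the right and below (and the two forward diagonals) so each pair is counted once.
Row 0: 2(0,0)–2(0,1)= 2(0,0)–2(1,0)= 2(0,0)–1(1,1)≠ 2(0,1)–1(1,1)≠ 2(0,1)–1(1,2)≠ 2(0,1)–2(1,0)= 2(0,4)–1(0,5)≠ 2(0,4)–1(1,4)≠ 2(0,4)–1(1,5)≠ 2(0,4)–2(1,3)= 1(0,5)–2(0,6)≠ 1(0,5)–1(1,5)= 1(0,5)–1(1,6)= 1(0,5)–1(1,4)= 2(0,6)–1(1,6)≠ 2(0,6)–1(1,5)≠  → 9/16 unlike.
Row 1: 2(1,0)–1(1,1)≠ 2(1,0)–2(2,0)= 1(1,1)–1(1,2)= 1(1,1)–2(2,2)≠ 1(1,1)–2(2,0)≠ 1(1,2)–2(1,3)≠ 1(1,2)–2(2,2)≠ 2(1,3)–1(1,4)≠ 2(1,3)–2(2,4)= 2(1,3)–2(2,2)= 1(1,4)–1(1,5)= 1(1,4)–2(2,4)≠ 1(1,4)–2(2,5)≠ 1(1,5)–1(1,6)= 1(1,5)–2(2,5)≠ 1(1,5)–2(2,4)≠ 1(1,6)–2(2,5)≠  → 11/17 unlike.
Row 2: 2(2,0)–2(3,0)= 2(2,0)–2(3,1)= 2(2,2)–2(3,2)= 2(2,2)–1(3,3)≠ 2(2,2)–2(3,1)= 2(2,4)–2(2,5)= 2(2,4)–2(3,4)= 2(2,4)–2(3,5)= 2(2,4)–1(3,3)≠ 2(2,5)–2(3,5)= 2(2,5)–1(3,6)≠ 2(2,5)–2(3,4)=  → 3/12 unlike.
Row 3: 2(3,0)–2(3,1)= 2(3,0)–2(4,0)= 2(3,1)–2(3,2)= 2(3,1)–2(4,2)= 2(3,1)–2(4,0)= 2(3,2)–1(3,3)≠ 2(3,2)–2(4,2)= 2(3,2)–2(4,3)= 1(3,3)–2(3,4)≠ 1(3,3)–2(4,3)≠ 1(3,3)–2(4,4)≠ 1(3,3)–2(4,2)≠ 2(3,4)–2(3,5)= 2(3,4)–2(4,4)= 2(3,4)–2(4,5)= 2(3,4)–2(4,3)= 2(3,5)–1(3,6)≠ 2(3,5)–2(4,5)= 2(3,5)–2(4,6)= 2(3,5)–2(4,4)= 1(3,6)–2(4,6)≠ 1(3,6)–2(4,5)≠  → 8/22 unlike.
Row 4: 2(4,0)–1(5,0)≠ 2(4,0)–1(5,1)≠ 2(4,2)–2(4,3)= 2(4,2)–2(5,2)= 2(4,2)–1(5,3)≠ 2(4,2)–1(5,1)≠ 2(4,3)–2(4,4)= 2(4,3)–1(5,3)≠ 2(4,3)–2(5,2)= 2(4,4)–2(4,5)= 2(4,4)–1(5,5)≠ 2(4,4)–1(5,3)≠ 2(4,5)–2(4,6)= 2(4,5)–1(5,5)≠ 2(4,5)–1(5,6)≠ 2(4,6)–1(5,6)≠ 2(4,6)–1(5,5)≠  → 11/17 unlike.
Row 5: 1(5,0)–1(5,1)= 1(5,1)–2(5,2)≠ 2(5,2)–1(5,3)≠ 1(5,5)–1(5,6)=  → 2/4 unlike.
Total adjacent occupied pairs: 88; unlike-type pairs: 44.

44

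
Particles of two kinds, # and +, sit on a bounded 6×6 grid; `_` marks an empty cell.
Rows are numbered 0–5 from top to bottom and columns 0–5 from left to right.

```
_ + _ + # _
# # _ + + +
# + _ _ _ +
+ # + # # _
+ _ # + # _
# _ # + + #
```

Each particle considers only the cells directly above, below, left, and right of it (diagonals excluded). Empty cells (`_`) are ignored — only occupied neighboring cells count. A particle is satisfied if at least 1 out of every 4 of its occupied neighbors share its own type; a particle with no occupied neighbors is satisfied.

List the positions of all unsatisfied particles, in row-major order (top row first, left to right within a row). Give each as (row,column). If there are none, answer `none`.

(0,1)+ 0/1 ✗
(0,3)+ 1/2 ✓
(0,4)# 0/2 ✗
(1,0)# 2/2 ✓
(1,1)# 1/3 ✓
(1,3)+ 2/2 ✓
(1,4)+ 2/3 ✓
(1,5)+ 2/2 ✓
(2,0)# 1/3 ✓
(2,1)+ 0/3 ✗
(2,5)+ 1/1 ✓
(3,0)+ 1/3 ✓
(3,1)# 0/3 ✗
(3,2)+ 0/3 ✗
(3,3)# 1/3 ✓
(3,4)# 2/2 ✓
(4,0)+ 1/2 ✓
(4,2)# 1/3 ✓
(4,3)+ 1/4 ✓
(4,4)# 1/3 ✓
(5,0)# 0/1 ✗
(5,2)# 1/2 ✓
(5,3)+ 2/3 ✓
(5,4)+ 1/3 ✓
(5,5)# 0/1 ✗

(0,1), (0,4), (2,1), (3,1), (3,2), (5,0), (5,5)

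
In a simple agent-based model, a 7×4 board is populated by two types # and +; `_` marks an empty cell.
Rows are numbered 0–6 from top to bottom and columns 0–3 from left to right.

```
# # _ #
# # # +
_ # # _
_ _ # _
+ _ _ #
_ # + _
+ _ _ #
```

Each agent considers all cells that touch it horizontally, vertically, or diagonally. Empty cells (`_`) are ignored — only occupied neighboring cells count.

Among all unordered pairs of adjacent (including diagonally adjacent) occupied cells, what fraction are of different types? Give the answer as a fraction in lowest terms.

4/13

Scan each occupied cell's neighbors to the right and below (and the two forward diagonals) so each pair is counted once.
Row 0: #(0,0)–#(0,1)= #(0,0)–#(1,0)= #(0,0)–#(1,1)= #(0,1)–#(1,1)= #(0,1)–#(1,2)= #(0,1)–#(1,0)= #(0,3)–+(1,3)≠ #(0,3)–#(1,2)=  → 1/8 unlike.
Row 1: #(1,0)–#(1,1)= #(1,0)–#(2,1)= #(1,1)–#(1,2)= #(1,1)–#(2,1)= #(1,1)–#(2,2)= #(1,2)–+(1,3)≠ #(1,2)–#(2,2)= #(1,2)–#(2,1)= +(1,3)–#(2,2)≠  → 2/9 unlike.
Row 2: #(2,1)–#(2,2)= #(2,1)–#(3,2)= #(2,2)–#(3,2)=  → 0/3 unlike.
Row 3: #(3,2)–#(4,3)=  → 0/1 unlike.
Row 4: +(4,0)–#(5,1)≠ #(4,3)–+(5,2)≠  → 2/2 unlike.
Row 5: #(5,1)–+(5,2)≠ #(5,1)–+(6,0)≠ +(5,2)–#(6,3)≠  → 3/3 unlike.
Total adjacent occupied pairs: 26; unlike-type pairs: 8.
8/26 reduces to 4/13.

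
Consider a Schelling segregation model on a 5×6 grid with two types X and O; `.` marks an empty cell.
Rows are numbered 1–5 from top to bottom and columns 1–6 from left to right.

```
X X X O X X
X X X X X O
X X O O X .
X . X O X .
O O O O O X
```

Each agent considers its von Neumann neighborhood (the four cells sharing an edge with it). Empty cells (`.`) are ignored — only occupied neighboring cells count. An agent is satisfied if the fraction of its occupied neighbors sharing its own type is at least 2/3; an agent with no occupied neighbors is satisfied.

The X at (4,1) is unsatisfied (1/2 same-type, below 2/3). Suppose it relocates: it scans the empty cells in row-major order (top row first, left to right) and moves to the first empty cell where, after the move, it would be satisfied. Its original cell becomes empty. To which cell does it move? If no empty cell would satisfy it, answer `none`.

(4,2)

Vacating (4,1). Empty cells in order:
  (3,6): 1/2 same-type → still unsatisfied.
  (4,2): 2/3 same-type → satisfied — stop here.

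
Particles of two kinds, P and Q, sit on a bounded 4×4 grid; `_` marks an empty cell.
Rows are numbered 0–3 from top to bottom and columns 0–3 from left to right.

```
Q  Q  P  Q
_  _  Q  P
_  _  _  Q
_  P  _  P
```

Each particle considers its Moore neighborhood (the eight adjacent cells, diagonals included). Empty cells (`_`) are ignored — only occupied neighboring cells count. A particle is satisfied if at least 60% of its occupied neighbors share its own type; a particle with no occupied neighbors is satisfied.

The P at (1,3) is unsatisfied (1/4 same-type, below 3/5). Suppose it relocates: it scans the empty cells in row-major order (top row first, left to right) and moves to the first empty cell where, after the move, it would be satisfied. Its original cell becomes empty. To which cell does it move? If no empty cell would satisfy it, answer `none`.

(2,0)

Vacating (1,3). Empty cells in order:
  (1,0): 0/2 same-type → still unsatisfied.
  (1,1): 1/4 same-type → still unsatisfied.
  (2,0): 1/1 same-type → satisfied — stop here.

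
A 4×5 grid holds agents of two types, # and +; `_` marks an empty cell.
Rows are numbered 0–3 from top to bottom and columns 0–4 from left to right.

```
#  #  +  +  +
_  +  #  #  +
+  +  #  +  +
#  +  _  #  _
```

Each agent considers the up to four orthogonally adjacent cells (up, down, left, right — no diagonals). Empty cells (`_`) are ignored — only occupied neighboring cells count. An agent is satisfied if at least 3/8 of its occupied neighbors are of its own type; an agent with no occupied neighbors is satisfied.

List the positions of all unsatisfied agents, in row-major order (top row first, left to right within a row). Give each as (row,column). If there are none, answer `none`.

(0,1), (0,2), (1,1), (1,3), (2,2), (2,3), (3,0), (3,3)

Row 0: (0,0)# 1/1 ✓ · (0,1)# 1/3 ✗ · (0,2)+ 1/3 ✗ · (0,3)+ 2/3 ✓ · (0,4)+ 2/2 ✓
Row 1: (1,1)+ 1/3 ✗ · (1,2)# 2/4 ✓ · (1,3)# 1/4 ✗ · (1,4)+ 2/3 ✓
Row 2: (2,0)+ 1/2 ✓ · (2,1)+ 3/4 ✓ · (2,2)# 1/3 ✗ · (2,3)+ 1/4 ✗ · (2,4)+ 2/2 ✓
Row 3: (3,0)# 0/2 ✗ · (3,1)+ 1/2 ✓ · (3,3)# 0/1 ✗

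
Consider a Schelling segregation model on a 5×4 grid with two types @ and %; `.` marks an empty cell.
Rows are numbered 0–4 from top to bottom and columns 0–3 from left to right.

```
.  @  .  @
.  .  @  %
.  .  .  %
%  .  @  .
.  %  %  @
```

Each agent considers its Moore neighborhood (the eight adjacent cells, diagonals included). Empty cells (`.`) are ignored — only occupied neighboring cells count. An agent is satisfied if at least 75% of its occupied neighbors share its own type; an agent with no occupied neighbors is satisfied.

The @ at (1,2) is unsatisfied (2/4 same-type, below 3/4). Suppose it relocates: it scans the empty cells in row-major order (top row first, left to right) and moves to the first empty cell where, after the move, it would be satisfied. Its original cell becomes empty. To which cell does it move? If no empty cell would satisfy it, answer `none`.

Vacating (1,2). Empty cells in order:
  (0,0): 1/1 same-type → satisfied — stop here.

(0,0)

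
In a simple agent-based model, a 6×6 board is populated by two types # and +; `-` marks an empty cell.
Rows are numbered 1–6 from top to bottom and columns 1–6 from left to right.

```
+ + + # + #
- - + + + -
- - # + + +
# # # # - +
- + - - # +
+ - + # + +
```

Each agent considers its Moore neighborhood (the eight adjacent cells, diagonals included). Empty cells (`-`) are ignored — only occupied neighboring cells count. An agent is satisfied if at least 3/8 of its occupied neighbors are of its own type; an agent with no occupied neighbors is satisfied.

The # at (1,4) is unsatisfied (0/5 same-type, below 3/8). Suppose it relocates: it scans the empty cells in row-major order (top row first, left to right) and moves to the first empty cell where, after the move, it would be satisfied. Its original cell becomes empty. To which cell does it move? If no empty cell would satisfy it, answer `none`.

(3,1)

Vacating (1,4). Empty cells in order:
  (2,1): 0/2 same-type → still unsatisfied.
  (2,2): 1/5 same-type → still unsatisfied.
  (2,6): 1/5 same-type → still unsatisfied.
  (3,1): 2/2 same-type → satisfied — stop here.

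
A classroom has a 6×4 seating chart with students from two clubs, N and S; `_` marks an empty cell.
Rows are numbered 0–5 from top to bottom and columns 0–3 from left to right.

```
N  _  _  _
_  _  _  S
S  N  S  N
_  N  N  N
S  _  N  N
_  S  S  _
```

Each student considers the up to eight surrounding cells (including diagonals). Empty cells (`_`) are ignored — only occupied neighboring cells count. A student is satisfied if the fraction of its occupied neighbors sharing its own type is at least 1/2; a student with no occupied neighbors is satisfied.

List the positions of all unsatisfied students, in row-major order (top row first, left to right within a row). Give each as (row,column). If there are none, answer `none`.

Row 0: (0,0)N 0/0 ✓
Row 1: (1,3)S 1/2 ✓
Row 2: (2,0)S 0/2 ✗ · (2,1)N 2/4 ✓ · (2,2)S 1/6 ✗ · (2,3)N 2/4 ✓
Row 3: (3,1)N 3/6 ✓ · (3,2)N 6/7 ✓ · (3,3)N 4/5 ✓
Row 4: (4,0)S 1/2 ✓ · (4,2)N 4/6 ✓ · (4,3)N 3/4 ✓
Row 5: (5,1)S 2/3 ✓ · (5,2)S 1/3 ✗

(2,0), (2,2), (5,2)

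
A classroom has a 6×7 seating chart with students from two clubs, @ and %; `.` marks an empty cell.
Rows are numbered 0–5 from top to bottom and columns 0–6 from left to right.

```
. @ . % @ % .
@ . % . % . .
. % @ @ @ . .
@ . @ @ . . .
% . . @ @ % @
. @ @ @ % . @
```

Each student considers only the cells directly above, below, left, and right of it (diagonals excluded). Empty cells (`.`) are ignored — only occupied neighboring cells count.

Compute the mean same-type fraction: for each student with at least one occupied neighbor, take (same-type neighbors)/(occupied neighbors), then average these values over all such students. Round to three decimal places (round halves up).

0.432

(0,1)@ — no occupied neighbors
(0,3)% 0/1
(0,4)@ 0/3
(0,5)% 0/1
(1,0)@ — no occupied neighbors
(1,2)% 0/1
(1,4)% 0/2
(2,1)% 0/1
(2,2)@ 2/4
(2,3)@ 3/3
(2,4)@ 1/2
(3,0)@ 0/1
(3,2)@ 2/2
(3,3)@ 3/3
(4,0)% 0/1
(4,3)@ 3/3
(4,4)@ 1/3
(4,5)% 0/2
(4,6)@ 1/2
(5,1)@ 1/1
(5,2)@ 2/2
(5,3)@ 2/3
(5,4)% 0/2
(5,6)@ 1/1
Sum over 22 students: 0/1 + 0/3 + 0/1 + 0/1 + 0/2 + 0/1 + 2/4 + 3/3 + 1/2 + 0/1 + 2/2 + 3/3 + 0/1 + 3/3 + 1/3 + 0/2 + 1/2 + 1/1 + 2/2 + 2/3 + 0/2 + 1/1 = 19/2; mean = 19/2 ÷ 22 = 19/44 = 0.431818… → 0.432.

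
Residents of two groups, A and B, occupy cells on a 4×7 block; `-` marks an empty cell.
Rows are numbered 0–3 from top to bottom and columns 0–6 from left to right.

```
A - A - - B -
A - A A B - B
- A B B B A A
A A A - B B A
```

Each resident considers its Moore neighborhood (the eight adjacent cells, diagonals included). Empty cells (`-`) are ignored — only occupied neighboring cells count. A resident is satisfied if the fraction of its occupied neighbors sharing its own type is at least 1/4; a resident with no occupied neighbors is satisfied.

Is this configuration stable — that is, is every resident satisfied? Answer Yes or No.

No

(0,0)A 1/1 satisfied
(0,2)A 2/2 satisfied
(0,5)B 2/2 satisfied
(1,0)A 2/2 satisfied
(1,2)A 3/5 satisfied
(1,3)A 2/6 satisfied
(1,4)B 3/5 satisfied
(1,6)B 1/3 satisfied
(2,1)A 5/6 satisfied
(2,2)B 1/6 not
(2,3)B 4/7 satisfied
(2,4)B 4/6 satisfied
(2,5)A 2/7 satisfied
(2,6)A 2/4 satisfied
(3,0)A 2/2 satisfied
(3,1)A 3/4 satisfied
(3,2)A 2/4 satisfied
(3,4)B 3/4 satisfied
(3,5)B 2/5 satisfied
(3,6)A 2/3 satisfied
For instance (2,2) has only 1/6 same-type neighbors, below 1/4.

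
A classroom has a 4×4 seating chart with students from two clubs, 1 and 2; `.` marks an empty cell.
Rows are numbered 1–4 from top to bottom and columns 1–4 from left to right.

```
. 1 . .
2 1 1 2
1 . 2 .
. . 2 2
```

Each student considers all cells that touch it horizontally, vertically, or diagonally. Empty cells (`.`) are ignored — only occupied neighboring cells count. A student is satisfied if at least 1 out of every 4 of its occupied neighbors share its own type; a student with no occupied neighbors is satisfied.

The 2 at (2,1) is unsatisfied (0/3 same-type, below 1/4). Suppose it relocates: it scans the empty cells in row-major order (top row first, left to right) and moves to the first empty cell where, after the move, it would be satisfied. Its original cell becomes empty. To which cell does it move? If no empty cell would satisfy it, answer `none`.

(1,3)

Vacating (2,1). Empty cells in order:
  (1,1): 0/2 same-type → still unsatisfied.
  (1,3): 1/4 same-type → satisfied — stop here.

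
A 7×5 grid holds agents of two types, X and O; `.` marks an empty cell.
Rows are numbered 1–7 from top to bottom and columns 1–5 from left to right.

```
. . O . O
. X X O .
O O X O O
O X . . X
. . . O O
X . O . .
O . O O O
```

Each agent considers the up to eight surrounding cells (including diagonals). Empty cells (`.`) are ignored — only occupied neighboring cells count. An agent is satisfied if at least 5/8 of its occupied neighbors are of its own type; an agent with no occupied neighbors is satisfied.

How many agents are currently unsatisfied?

(1,3)O 1/3 not
(1,5)O 1/1 satisfied
(2,2)X 2/5 not
(2,3)X 2/6 not
(2,4)O 4/6 satisfied
(3,1)O 2/4 not
(3,2)O 2/6 not
(3,3)X 3/6 not
(3,4)O 2/5 not
(3,5)O 2/3 satisfied
(4,1)O 2/3 satisfied
(4,2)X 1/4 not
(4,5)X 0/4 not
(5,4)O 2/3 satisfied
(5,5)O 1/2 not
(6,1)X 0/1 not
(6,3)O 3/3 satisfied
(7,1)O 0/1 not
(7,3)O 2/2 satisfied
(7,4)O 3/3 satisfied
(7,5)O 1/1 satisfied
Unsatisfied: (1,3), (2,2), (2,3), (3,1), (3,2), (3,3), (3,4), (4,2), (4,5), (5,5), (6,1), (7,1) — 12 in total.

12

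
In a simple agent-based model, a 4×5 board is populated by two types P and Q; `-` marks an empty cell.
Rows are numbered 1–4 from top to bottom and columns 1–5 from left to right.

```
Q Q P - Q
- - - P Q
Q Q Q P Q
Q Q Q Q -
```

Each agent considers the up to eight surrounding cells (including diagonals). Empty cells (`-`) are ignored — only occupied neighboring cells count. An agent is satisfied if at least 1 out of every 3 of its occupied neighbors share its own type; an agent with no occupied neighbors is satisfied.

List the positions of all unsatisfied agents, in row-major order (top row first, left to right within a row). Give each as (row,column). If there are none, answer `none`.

(3,4)

Row 1: (1,1)Q 1/1 ✓ · (1,2)Q 1/2 ✓ · (1,3)P 1/2 ✓ · (1,5)Q 1/2 ✓
Row 2: (2,4)P 2/6 ✓ · (2,5)Q 2/4 ✓
Row 3: (3,1)Q 3/3 ✓ · (3,2)Q 5/5 ✓ · (3,3)Q 4/6 ✓ · (3,4)P 1/6 ✗ · (3,5)Q 2/4 ✓
Row 4: (4,1)Q 3/3 ✓ · (4,2)Q 5/5 ✓ · (4,3)Q 4/5 ✓ · (4,4)Q 3/4 ✓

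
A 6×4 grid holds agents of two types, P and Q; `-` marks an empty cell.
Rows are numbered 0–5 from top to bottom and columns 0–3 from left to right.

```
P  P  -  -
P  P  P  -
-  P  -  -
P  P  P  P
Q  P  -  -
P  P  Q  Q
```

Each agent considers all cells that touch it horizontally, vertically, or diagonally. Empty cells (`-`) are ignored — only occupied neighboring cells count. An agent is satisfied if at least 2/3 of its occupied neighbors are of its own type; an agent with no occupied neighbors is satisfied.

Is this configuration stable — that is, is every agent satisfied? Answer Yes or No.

No

(0,0)P 3/3 satisfied
(0,1)P 4/4 satisfied
(1,0)P 4/4 satisfied
(1,1)P 5/5 satisfied
(1,2)P 3/3 satisfied
(2,1)P 6/6 satisfied
(3,0)P 3/4 satisfied
(3,1)P 4/5 satisfied
(3,2)P 4/4 satisfied
(3,3)P 1/1 satisfied
(4,0)Q 0/5 not
(4,1)P 5/7 satisfied
(5,0)P 2/3 satisfied
(5,1)P 2/4 not
(5,2)Q 1/3 not
(5,3)Q 1/1 satisfied
For instance (4,0) has only 0/5 same-type neighbors, below 2/3.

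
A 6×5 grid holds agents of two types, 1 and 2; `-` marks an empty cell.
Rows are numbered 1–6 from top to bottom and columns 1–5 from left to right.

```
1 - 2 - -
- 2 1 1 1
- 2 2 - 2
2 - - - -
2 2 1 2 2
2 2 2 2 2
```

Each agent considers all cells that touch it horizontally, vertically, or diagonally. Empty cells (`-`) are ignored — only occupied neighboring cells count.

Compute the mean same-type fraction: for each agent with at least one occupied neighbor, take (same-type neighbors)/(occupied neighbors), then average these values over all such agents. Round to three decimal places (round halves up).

(1,1)1 0/1
(1,3)2 1/3
(2,2)2 3/5
(2,3)1 1/5
(2,4)1 2/5
(2,5)1 1/2
(3,2)2 3/4
(3,3)2 2/4
(3,5)2 0/2
(4,1)2 3/3
(5,1)2 4/4
(5,2)2 5/6
(5,3)1 0/5
(5,4)2 4/5
(5,5)2 3/3
(6,1)2 3/3
(6,2)2 4/5
(6,3)2 4/5
(6,4)2 4/5
(6,5)2 3/3
Sum over 20 agents: 0/1 + 1/3 + 3/5 + 1/5 + 2/5 + 1/2 + 3/4 + 2/4 + 0/2 + 3/3 + 4/4 + 5/6 + 0/5 + 4/5 + 3/3 + 3/3 + 4/5 + 4/5 + 4/5 + 3/3 = 739/60; mean = 739/60 ÷ 20 = 739/1200 = 0.615833… → 0.616.

0.616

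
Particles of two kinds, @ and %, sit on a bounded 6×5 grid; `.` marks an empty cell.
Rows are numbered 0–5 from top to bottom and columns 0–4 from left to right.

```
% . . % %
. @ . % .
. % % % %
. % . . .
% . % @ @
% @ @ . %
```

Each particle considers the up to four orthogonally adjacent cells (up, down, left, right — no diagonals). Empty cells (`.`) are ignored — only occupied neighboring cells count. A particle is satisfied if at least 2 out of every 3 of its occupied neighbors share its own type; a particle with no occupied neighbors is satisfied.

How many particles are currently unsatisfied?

8

(0,0)% 0/0 satisfied
(0,3)% 2/2 satisfied
(0,4)% 1/1 satisfied
(1,1)@ 0/1 not
(1,3)% 2/2 satisfied
(2,1)% 2/3 satisfied
(2,2)% 2/2 satisfied
(2,3)% 3/3 satisfied
(2,4)% 1/1 satisfied
(3,1)% 1/1 satisfied
(4,0)% 1/1 satisfied
(4,2)% 0/2 not
(4,3)@ 1/2 not
(4,4)@ 1/2 not
(5,0)% 1/2 not
(5,1)@ 1/2 not
(5,2)@ 1/2 not
(5,4)% 0/1 not
Unsatisfied: (1,1), (4,2), (4,3), (4,4), (5,0), (5,1), (5,2), (5,4) — 8 in total.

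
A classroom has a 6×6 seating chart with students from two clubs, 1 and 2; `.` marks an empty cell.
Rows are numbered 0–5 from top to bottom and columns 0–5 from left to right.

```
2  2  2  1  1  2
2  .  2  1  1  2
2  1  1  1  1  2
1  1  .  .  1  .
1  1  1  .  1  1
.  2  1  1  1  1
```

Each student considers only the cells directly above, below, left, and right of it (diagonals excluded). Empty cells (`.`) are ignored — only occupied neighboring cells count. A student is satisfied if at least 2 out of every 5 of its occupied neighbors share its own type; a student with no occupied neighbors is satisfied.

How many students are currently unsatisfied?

(0,0)2 2/2 ok
(0,1)2 2/2 ok
(0,2)2 2/3 ok
(0,3)1 2/3 ok
(0,4)1 2/3 ok
(0,5)2 1/2 ok
(1,0)2 2/2 ok
(1,2)2 1/3 unhappy
(1,3)1 3/4 ok
(1,4)1 3/4 ok
(1,5)2 2/3 ok
(2,0)2 1/3 unhappy
(2,1)1 2/3 ok
(2,2)1 2/3 ok
(2,3)1 3/3 ok
(2,4)1 3/4 ok
(2,5)2 1/2 ok
(3,0)1 2/3 ok
(3,1)1 3/3 ok
(3,4)1 2/2 ok
(4,0)1 2/2 ok
(4,1)1 3/4 ok
(4,2)1 2/2 ok
(4,4)1 3/3 ok
(4,5)1 2/2 ok
(5,1)2 0/2 unhappy
(5,2)1 2/3 ok
(5,3)1 2/2 ok
(5,4)1 3/3 ok
(5,5)1 2/2 ok
Unsatisfied: (1,2), (2,0), (5,1) — 3 in total.

3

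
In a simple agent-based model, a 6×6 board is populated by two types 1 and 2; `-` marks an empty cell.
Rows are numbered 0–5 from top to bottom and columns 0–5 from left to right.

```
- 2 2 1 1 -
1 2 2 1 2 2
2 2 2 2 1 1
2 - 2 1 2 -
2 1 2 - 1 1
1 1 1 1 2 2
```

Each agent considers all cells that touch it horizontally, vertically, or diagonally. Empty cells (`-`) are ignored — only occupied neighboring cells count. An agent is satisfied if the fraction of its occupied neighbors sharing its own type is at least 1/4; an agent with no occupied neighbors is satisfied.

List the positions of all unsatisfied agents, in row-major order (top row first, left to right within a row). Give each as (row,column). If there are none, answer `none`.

(0,1)2 3/4 ✓
(0,2)2 3/5 ✓
(0,3)1 2/5 ✓
(0,4)1 2/4 ✓
(1,0)1 0/4 ✗
(1,1)2 6/7 ✓
(1,2)2 6/8 ✓
(1,3)1 3/8 ✓
(1,4)2 2/7 ✓
(1,5)2 1/4 ✓
(2,0)2 3/4 ✓
(2,1)2 6/7 ✓
(2,2)2 5/7 ✓
(2,3)2 5/8 ✓
(2,4)1 3/7 ✓
(2,5)1 1/4 ✓
(3,0)2 3/4 ✓
(3,2)2 4/6 ✓
(3,3)1 2/7 ✓
(3,4)2 1/6 ✗
(4,0)2 1/4 ✓
(4,1)1 3/7 ✓
(4,2)2 1/6 ✗
(4,4)1 3/6 ✓
(4,5)1 1/4 ✓
(5,0)1 2/3 ✓
(5,1)1 3/5 ✓
(5,2)1 3/4 ✓
(5,3)1 2/4 ✓
(5,4)2 1/4 ✓
(5,5)2 1/3 ✓

(1,0), (3,4), (4,2)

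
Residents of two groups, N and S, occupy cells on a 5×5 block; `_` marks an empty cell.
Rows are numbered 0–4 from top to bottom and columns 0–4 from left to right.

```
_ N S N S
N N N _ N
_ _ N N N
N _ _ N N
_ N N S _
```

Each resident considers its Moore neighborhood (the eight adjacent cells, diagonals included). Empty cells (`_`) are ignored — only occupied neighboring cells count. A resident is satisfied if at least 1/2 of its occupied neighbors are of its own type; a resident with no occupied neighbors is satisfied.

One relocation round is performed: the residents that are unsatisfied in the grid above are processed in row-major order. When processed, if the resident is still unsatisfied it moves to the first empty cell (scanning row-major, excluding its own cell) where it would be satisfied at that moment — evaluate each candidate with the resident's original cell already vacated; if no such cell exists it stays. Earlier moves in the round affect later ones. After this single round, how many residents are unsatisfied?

3

Initially unsatisfied (in order): (0,2), (0,4), (4,3).
  (0,2): no empty cell satisfies it; stays.
  (0,4): no empty cell satisfies it; stays.
  (4,3): no empty cell satisfies it; stays.
Resulting grid:
_ N S N S
N N N _ N
_ _ N N N
N _ _ N N
_ N N S _
Unsatisfied now: (0,2), (0,4), (4,3).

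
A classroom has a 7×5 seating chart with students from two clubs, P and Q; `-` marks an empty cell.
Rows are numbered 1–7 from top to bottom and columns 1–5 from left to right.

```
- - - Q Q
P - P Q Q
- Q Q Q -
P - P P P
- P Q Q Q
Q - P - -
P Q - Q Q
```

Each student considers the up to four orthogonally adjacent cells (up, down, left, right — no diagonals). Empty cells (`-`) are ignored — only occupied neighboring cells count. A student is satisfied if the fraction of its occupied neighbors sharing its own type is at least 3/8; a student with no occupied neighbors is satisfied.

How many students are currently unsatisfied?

(1,4)Q 2/2 ✓
(1,5)Q 2/2 ✓
(2,1)P 0/0 ✓
(2,3)P 0/2 ✗
(2,4)Q 3/4 ✓
(2,5)Q 2/2 ✓
(3,2)Q 1/1 ✓
(3,3)Q 2/4 ✓
(3,4)Q 2/3 ✓
(4,1)P 0/0 ✓
(4,3)P 1/3 ✗
(4,4)P 2/4 ✓
(4,5)P 1/2 ✓
(5,2)P 0/1 ✗
(5,3)Q 1/4 ✗
(5,4)Q 2/3 ✓
(5,5)Q 1/2 ✓
(6,1)Q 0/1 ✗
(6,3)P 0/1 ✗
(7,1)P 0/2 ✗
(7,2)Q 0/1 ✗
(7,4)Q 1/1 ✓
(7,5)Q 1/1 ✓
Unsatisfied: (2,3), (4,3), (5,2), (5,3), (6,1), (6,3), (7,1), (7,2) — 8 in total.

8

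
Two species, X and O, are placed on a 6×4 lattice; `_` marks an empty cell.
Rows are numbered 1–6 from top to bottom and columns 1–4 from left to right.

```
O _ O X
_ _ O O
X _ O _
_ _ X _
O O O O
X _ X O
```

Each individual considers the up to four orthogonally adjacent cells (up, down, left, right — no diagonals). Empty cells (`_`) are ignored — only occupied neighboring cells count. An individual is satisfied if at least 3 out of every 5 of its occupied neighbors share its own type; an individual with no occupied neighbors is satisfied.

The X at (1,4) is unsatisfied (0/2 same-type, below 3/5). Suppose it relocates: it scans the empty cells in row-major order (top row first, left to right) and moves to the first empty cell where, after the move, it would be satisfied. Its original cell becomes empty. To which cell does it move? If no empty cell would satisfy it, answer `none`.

Vacating (1,4). Empty cells in order:
  (1,2): 0/2 same-type → still unsatisfied.
  (2,1): 1/2 same-type → still unsatisfied.
  (2,2): 0/1 same-type → still unsatisfied.
  (3,2): 1/2 same-type → still unsatisfied.
  (3,4): 0/2 same-type → still unsatisfied.
  (4,1): 1/2 same-type → still unsatisfied.
  (4,2): 1/2 same-type → still unsatisfied.
  (4,4): 1/2 same-type → still unsatisfied.
  (6,2): 2/3 same-type → satisfied — stop here.

(6,2)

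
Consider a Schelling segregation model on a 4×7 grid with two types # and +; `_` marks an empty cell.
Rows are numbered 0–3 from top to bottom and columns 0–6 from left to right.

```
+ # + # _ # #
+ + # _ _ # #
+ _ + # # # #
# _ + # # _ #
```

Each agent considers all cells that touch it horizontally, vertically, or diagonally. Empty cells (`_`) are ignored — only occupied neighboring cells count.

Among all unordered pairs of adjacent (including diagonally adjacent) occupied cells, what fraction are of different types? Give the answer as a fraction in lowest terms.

13/46

Scan each occupied cell's neighbors to the right and below (and the two forward diagonals) so each pair is counted once.
From row 0: 6 unlike of 16 pairs (running 6/16).
From row 1: 2 unlike of 13 pairs (running 8/29).
From row 2: 4 unlike of 15 pairs (running 12/44).
From row 3: 1 unlike of 2 pairs (running 13/46).
Total adjacent occupied pairs: 46; unlike-type pairs: 13.
13/46 is already in lowest terms.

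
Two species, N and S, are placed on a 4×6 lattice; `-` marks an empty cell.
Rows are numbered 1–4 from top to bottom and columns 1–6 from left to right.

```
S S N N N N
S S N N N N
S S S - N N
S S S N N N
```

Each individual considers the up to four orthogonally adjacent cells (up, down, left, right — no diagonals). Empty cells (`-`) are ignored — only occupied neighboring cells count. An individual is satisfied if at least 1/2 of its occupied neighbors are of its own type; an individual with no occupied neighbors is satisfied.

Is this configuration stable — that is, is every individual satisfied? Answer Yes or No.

Row 1: (1,1)S 2/2 satisfied · (1,2)S 2/3 satisfied · (1,3)N 2/3 satisfied · (1,4)N 3/3 satisfied · (1,5)N 3/3 satisfied · (1,6)N 2/2 satisfied
Row 2: (2,1)S 3/3 satisfied · (2,2)S 3/4 satisfied · (2,3)N 2/4 satisfied · (2,4)N 3/3 satisfied · (2,5)N 4/4 satisfied · (2,6)N 3/3 satisfied
Row 3: (3,1)S 3/3 satisfied · (3,2)S 4/4 satisfied · (3,3)S 2/3 satisfied · (3,5)N 3/3 satisfied · (3,6)N 3/3 satisfied
Row 4: (4,1)S 2/2 satisfied · (4,2)S 3/3 satisfied · (4,3)S 2/3 satisfied · (4,4)N 1/2 satisfied · (4,5)N 3/3 satisfied · (4,6)N 2/2 satisfied
All meet the threshold, so the configuration is stable.

Yes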